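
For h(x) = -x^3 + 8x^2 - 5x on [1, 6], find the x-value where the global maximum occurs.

The derivative is -3x^2 + 16x - 5, whose only zero in [1, 6] is x = 5.
Evaluating at the critical points and endpoints: h(1) = 2, h(5) = 50, h(6) = 42.
So the maximum is h(5) = 50.

5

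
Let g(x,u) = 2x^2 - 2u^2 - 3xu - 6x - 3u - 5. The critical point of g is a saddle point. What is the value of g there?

∂g/∂x = 4x - 3u - 6 = 0 and ∂g/∂u = -3x - 4u - 3 = 0, so (x, u) = (3/5, -6/5).
The Hessian has g_{xx} = 4, g_{uu} = -4, g_{xu} = -3, giving D = -25 < 0, so the point is a saddle point.
g(3/5, -6/5) = -5.

-5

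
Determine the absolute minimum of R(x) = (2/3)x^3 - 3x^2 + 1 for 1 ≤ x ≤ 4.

The derivative is 2x^2 - 6x, whose only zero in [1, 4] is x = 3.
Evaluating at the critical points and endpoints: R(1) = -4/3,  R(3) = -8,  R(4) = -13/3.
Hence the absolute minimum is -8 at x = 3.

-8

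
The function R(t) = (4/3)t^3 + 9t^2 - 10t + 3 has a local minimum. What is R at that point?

R'(t) = 4t^2 + 18t - 10 = 0 at t = -5, 1/2.
Since R''(t) = 8t + 18, we get R''(-5) = -22 < 0 ⇒ local maximum; R''(1/2) = 22 > 0 ⇒ local minimum.
So the local minimum value is R(1/2) = 5/12.

5/12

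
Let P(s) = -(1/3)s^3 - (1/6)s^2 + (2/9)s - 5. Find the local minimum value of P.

-415/81

P'(s) = -s^2 - (1/3)s + 2/9. Setting P'(s) = 0 gives s ∈ {-2/3, 1/3}.
P''(s) = -2s - 1/3. P''(-2/3) = 1 > 0 ⇒ local minimum; P''(1/3) = -1 < 0 ⇒ local maximum.
Thus P has its local minimum at s = -2/3, with value -415/81.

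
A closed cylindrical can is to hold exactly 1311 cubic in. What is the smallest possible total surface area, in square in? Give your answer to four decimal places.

663.1061

With radius r and height h, πr²h = 1311 so h = 1311/(πr²), and S(r) = 2πr² + 2πrh = 2πr² + 2·1311/r.
S'(r) = 4πr − 2·1311/r² = 0 ⇒ r³ = 1311/(2π), so r ≈ 5.9312 and h = 2r ≈ 11.8624.
S''(r) = 4π + 4·1311/r³ > 0, so this is the minimum; S ≈ 663.1061.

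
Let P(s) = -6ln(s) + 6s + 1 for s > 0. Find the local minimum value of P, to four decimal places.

P'(s) = -6/s + 6 = 0 gives s = 1.
P''(s) = 6/s², which is positive for s > 0, so this is a local minimum.
P(1) = -6·ln(1) + 6 + 1 ≈ 7.0000.

7.0000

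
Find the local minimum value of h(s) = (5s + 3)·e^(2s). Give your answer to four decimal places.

-0.2770

h'(s) = 5·e^(2s) + (5s + 3)·2·e^(2s) = (10s + 11)·e^(2s). Since e^(2s) > 0, the only critical point is s = -11/10.
h''(-11/10) has the same sign as 10 > 0, so this is a local minimum.
h(-11/10) = (-5/2)·e^(-11/5) ≈ -0.2770.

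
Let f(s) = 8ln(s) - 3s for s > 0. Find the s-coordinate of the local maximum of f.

8/3

f'(s) = 8/s − 3 = 0 gives s = 8/3.
f''(s) = -8/s², which is negative for s > 0, so this is a local maximum.
f(8/3) = 8·ln(8/3) - 8 ≈ -0.1534.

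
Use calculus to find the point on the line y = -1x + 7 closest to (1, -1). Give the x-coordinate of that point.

Minimize D(x)^2 = (x - 1)^2 + (-x + 8)^2.
d/dx[D^2] = 2(x - 1) + 2·(-1)·(-x + 8) = 0 ⇒ x = 9/2.
Then y = 5/2 and the distance is √(49/2) ≈ 4.9497.

9/2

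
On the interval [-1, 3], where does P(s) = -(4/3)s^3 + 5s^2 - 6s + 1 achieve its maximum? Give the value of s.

-1

P'(s) = -4s^2 + 10s - 6, which vanishes at s = 1 and s = 3/2.
Evaluating at the critical points and endpoints: P(-1) = 40/3, P(1) = -4/3, P(3/2) = -5/4, P(3) = -8.
The maximum over the interval is 40/3, attained at s = -1.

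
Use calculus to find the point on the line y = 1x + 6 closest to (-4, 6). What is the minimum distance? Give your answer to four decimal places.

Minimize D(x)^2 = (x + 4)^2 + (x)^2.
d/dx[D^2] = 2(x + 4) + 2·1·(x) = 0 ⇒ x = -2.
Then y = 4 and the distance is √(8) ≈ 2.8284.

2.8284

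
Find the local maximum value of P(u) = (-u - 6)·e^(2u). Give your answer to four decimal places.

0.0000

Differentiating with the product rule gives P'(u) = (-2u - 13)·e^(2u). Since e^(2u) > 0, the only critical point is u = -13/2.
P''(-13/2) has the same sign as -2 < 0, so this is a local maximum.
P(-13/2) = (1/2)·e^(-13) ≈ 0.0000.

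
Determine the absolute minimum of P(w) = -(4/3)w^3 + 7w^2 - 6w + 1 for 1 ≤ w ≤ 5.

-62/3

Differentiating, P'(w) = -4w^2 + 14w - 6; whose only zero in [1, 5] is w = 3.
Candidates: P(1) = 2/3; P(3) = 10; P(5) = -62/3.
Hence the absolute minimum is -62/3 at w = 5.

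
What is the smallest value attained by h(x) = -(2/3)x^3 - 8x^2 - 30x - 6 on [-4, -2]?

h'(x) = -2x^2 - 16x - 30, whose only zero in [-4, -2] is x = -3.
Candidates: h(-4) = 86/3,  h(-3) = 30,  h(-2) = 82/3.
Hence the absolute minimum is 82/3 at x = -2.

82/3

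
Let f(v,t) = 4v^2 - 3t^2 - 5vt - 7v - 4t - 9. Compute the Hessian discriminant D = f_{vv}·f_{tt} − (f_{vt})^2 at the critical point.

-73

∂f/∂v = 8v - 5t - 7 = 0 and ∂f/∂t = -5v - 6t - 4 = 0, so (v, t) = (22/73, -67/73).
The Hessian has f_{vv} = 8, f_{tt} = -6, f_{vt} = -5, giving D = -73 < 0, so the point is a saddle point.
D = (8)·(-6) − (-5)^2 = -73.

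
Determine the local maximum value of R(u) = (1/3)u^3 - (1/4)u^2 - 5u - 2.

13/3

R'(u) = u^2 - (1/2)u - 5. Setting R'(u) = 0 gives u ∈ {-2, 5/2}.
Since R''(u) = 2u - 1/2, we get R''(-2) = -9/2 < 0 ⇒ local maximum; R''(5/2) = 9/2 > 0 ⇒ local minimum.
So the local maximum value is R(-2) = 13/3.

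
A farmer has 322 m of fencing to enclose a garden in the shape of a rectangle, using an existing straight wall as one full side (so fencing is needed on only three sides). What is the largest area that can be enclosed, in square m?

25921/2

Let the sides perpendicular to the wall have length x and the parallel side y, so 2x + y = 322 and the area is A = xy = x(322 − 2x).
A'(x) = 322 − 4x = 0 gives x = 161/2, and A''(x) = −4 < 0 confirms a maximum.
Then y = 322 − 2·161/2 = 161 and A = 25921/2.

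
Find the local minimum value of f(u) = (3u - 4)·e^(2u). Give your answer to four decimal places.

By the product rule, f'(u) = (6u - 5)·e^(2u). Since e^(2u) > 0, the only critical point is u = 5/6.
f''(5/6) has the same sign as 6 > 0, so this is a local minimum.
f(5/6) = (-3/2)·e^(5/3) ≈ -7.9417.

-7.9417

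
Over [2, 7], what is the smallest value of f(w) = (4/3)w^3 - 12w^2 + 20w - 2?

f'(w) = 4w^2 - 24w + 20, whose only zero in [2, 7] is w = 5.
Compare values at every candidate in [2, 7]: f(2) = 2/3; f(5) = -106/3; f(7) = 22/3.
So the minimum is f(5) = -106/3.

-106/3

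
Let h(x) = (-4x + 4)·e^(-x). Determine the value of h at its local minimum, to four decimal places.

h'(x) = (-4)·e^(-x) + (-4x + 4)·(-1)·e^(-x) = (4x - 8)·e^(-x). Since e^(-x) > 0, the only critical point is x = 2.
h''(2) has the same sign as 4 > 0, so this is a local minimum.
h(2) = (-4)·e^(-2) ≈ -0.5413.

-0.5413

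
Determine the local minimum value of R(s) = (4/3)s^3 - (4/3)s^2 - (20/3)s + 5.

R'(s) = 4s^2 - (8/3)s - 20/3. Setting R'(s) = 0 gives s ∈ {-1, 5/3}.
Second-derivative test with R''(s) = 8s - 8/3: R''(-1) = -32/3 < 0 ⇒ local maximum; R''(5/3) = 32/3 > 0 ⇒ local minimum.
Thus R has its local minimum at s = 5/3, with value -295/81.

-295/81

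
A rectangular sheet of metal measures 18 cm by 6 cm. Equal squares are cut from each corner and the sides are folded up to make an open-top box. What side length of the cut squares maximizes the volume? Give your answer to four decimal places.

1.3542

With cut size x, the volume is V(x) = x(18 − 2x)(6 − 2x) for 0 < x < 3.
V'(x) = 12x^2 − 96x + 108. Setting V'(x) = 0 gives x ≈ 1.3542 (the root in (0, 3)).
V''(x) = 24x − 96 is negative there, so this is the maximum; V ≈ 68.1621.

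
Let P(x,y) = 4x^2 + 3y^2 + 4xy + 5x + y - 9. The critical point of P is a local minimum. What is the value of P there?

-347/32

∂P/∂x = 8x + 4y + 5 = 0 and ∂P/∂y = 4x + 6y + 1 = 0, so (x, y) = (-13/16, 3/8).
The Hessian has P_{xx} = 8, P_{yy} = 6, P_{xy} = 4, giving D = 32 > 0 with P_{xx} > 0, so the point is a local minimum.
P(-13/16, 3/8) = -347/32.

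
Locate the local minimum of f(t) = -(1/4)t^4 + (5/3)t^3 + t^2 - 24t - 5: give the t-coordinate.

3

Critical points: f'(t) = -t^3 + 5t^2 + 2t - 24 vanishes at t = -2, 3, 4.
Second-derivative test with f''(t) = -3t^2 + 10t + 2: f''(-2) = -30 < 0 ⇒ local maximum; f''(3) = 5 > 0 ⇒ local minimum; f''(4) = -6 < 0 ⇒ local maximum.
So the local minimum value is f(3) = -173/4.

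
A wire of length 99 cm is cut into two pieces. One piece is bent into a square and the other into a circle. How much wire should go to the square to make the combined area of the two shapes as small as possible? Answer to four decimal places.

Let x be the length used for the square. Square side x/4; circle radius (99−x)/(2π).
A(x) = (x/4)² + π·((99−x)/(2π))² = x²/16 + (99−x)²/(4π) for 0 ≤ x ≤ 99. A'(x) = x/8 − (99−x)/(2π) = 0 gives x = 4·99/(π+4) ≈ 55.4498.
A'' = 1/8 + 1/(2π) > 0, so this gives the minimum combined area; x ≈ 55.4498 cm to the square.

55.4498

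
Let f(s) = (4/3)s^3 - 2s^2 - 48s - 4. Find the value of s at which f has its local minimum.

f'(s) = 4s^2 - 4s - 48 = 0 at s = -3, 4.
Since f''(s) = 8s - 4, we get f''(-3) = -28 < 0 ⇒ local maximum; f''(4) = 28 > 0 ⇒ local minimum.
Thus f has its local minimum at s = 4, with value -428/3.

4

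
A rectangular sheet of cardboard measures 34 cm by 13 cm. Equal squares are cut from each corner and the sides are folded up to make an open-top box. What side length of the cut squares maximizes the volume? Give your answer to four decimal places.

With cut size x, the volume is V(x) = x(34 − 2x)(13 − 2x) for 0 < x < 6.5.
V'(x) = 12x^2 − 188x + 442. Setting V'(x) = 0 gives x ≈ 2.8808 (the root in (0, 6.5)).
V''(x) = 24x − 188 is negative there, so this is the maximum; V ≈ 588.8379.

2.8808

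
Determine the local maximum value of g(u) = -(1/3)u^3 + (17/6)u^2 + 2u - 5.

Critical points: g'(u) = -u^2 + (17/3)u + 2 vanishes at u = -1/3, 6.
g''(u) = -2u + 17/3. g''(-1/3) = 19/3 > 0 ⇒ local minimum; g''(6) = -19/3 < 0 ⇒ local maximum.
So the local maximum value is g(6) = 37.

37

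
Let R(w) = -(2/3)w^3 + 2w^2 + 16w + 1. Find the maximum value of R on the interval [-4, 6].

163/3

R'(w) = -2w^2 + 4w + 16, which vanishes at w = -2 and w = 4.
Candidates: R(-4) = 35/3,  R(-2) = -53/3,  R(4) = 163/3,  R(6) = 25.
Hence the absolute maximum is 163/3 at w = 4.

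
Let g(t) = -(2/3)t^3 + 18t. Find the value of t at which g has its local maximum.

g'(t) = -2t^2 + 18. Setting g'(t) = 0 gives t ∈ {-3, 3}.
g''(t) = -4t. g''(-3) = 12 > 0 ⇒ local minimum; g''(3) = -12 < 0 ⇒ local maximum.
So the local maximum value is g(3) = 36.

3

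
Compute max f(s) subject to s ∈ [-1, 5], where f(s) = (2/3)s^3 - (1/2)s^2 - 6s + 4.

269/6

Differentiating, f'(s) = 2s^2 - s - 6; whose only zero in [-1, 5] is s = 2.
Evaluating at the critical points and endpoints: f(-1) = 53/6,  f(2) = -14/3,  f(5) = 269/6.
The maximum over the interval is 269/6, attained at s = 5.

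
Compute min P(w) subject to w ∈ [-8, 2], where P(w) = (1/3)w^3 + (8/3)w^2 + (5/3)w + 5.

-25/3

Differentiating, P'(w) = w^2 + (16/3)w + 5/3; which vanishes at w = -5 and w = -1/3.
Candidates: P(-8) = -25/3,  P(-5) = 65/3,  P(-1/3) = 383/81,  P(2) = 65/3.
The minimum over the interval is -25/3, attained at w = -8.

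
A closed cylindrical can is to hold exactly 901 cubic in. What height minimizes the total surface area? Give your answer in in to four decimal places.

10.4684

With radius r and height h, πr²h = 901 so h = 901/(πr²), and S(r) = 2πr² + 2πrh = 2πr² + 2·901/r.
S'(r) = 4πr − 2·901/r² = 0 ⇒ r³ = 901/(2π), so r ≈ 5.2342 and h = 2r ≈ 10.4684.
S''(r) = 4π + 4·901/r³ > 0, so this is the minimum; S ≈ 516.4137.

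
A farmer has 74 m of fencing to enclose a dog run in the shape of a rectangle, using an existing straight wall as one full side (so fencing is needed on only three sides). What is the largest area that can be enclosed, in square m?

1369/2

Let the sides perpendicular to the wall have length x and the parallel side y, so 2x + y = 74 and the area is A = xy = x(74 − 2x).
A'(x) = 74 − 4x = 0 gives x = 37/2, and A''(x) = −4 < 0 confirms a maximum.
Then y = 74 − 2·37/2 = 37 and A = 1369/2.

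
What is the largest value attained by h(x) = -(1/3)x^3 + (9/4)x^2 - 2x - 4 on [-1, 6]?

The derivative is -x^2 + (9/2)x - 2, which vanishes at x = 1/2 and x = 4.
Compare values at every candidate in [-1, 6]: h(-1) = 7/12; h(1/2) = -215/48; h(4) = 8/3; h(6) = -7.
The maximum over the interval is 8/3, attained at x = 4.

8/3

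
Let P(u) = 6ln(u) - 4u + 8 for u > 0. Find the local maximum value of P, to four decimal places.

P'(u) = 6/u − 4 = 0 gives u = 3/2.
P''(u) = -6/u², which is negative for u > 0, so this is a local maximum.
P(3/2) = 6·ln(3/2) - 6 + 8 ≈ 4.4328.

4.4328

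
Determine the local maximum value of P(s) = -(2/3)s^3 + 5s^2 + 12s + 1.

Critical points: P'(s) = -2s^2 + 10s + 12 vanishes at s = -1, 6.
Second-derivative test with P''(s) = -4s + 10: P''(-1) = 14 > 0 ⇒ local minimum; P''(6) = -14 < 0 ⇒ local maximum.
Thus P has its local maximum at s = 6, with value 109.

109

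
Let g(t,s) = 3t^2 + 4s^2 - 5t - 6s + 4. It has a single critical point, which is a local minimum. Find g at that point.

-1/3

∂g/∂t = 6t - 5 = 0 and ∂g/∂s = 8s - 6 = 0, so (t, s) = (5/6, 3/4).
The Hessian has g_{tt} = 6, g_{ss} = 8, g_{ts} = 0, giving D = 48 > 0 with g_{tt} > 0, so the point is a local minimum.
g(5/6, 3/4) = -1/3.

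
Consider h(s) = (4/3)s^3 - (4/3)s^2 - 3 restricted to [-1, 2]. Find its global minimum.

-17/3

Differentiating, h'(s) = 4s^2 - (8/3)s; which vanishes at s = 0 and s = 2/3.
Evaluating at the critical points and endpoints: h(-1) = -17/3; h(0) = -3; h(2/3) = -259/81; h(2) = 7/3.
Hence the absolute minimum is -17/3 at s = -1.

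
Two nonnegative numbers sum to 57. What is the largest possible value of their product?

With x + y = 57, the product is P(x) = x(57 − x).
P'(x) = 57 − 2x = 0 gives x = 57/2; P'' = −2 < 0, so this is the maximum.
P = 57/2·57/2 = 3249/4.

3249/4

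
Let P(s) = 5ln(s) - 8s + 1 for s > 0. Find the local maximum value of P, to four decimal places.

-6.3500

P'(s) = 5/s − 8 = 0 gives s = 5/8.
P''(s) = -5/s², which is negative for s > 0, so this is a local maximum.
P(5/8) = 5·ln(5/8) - 5 + 1 ≈ -6.3500.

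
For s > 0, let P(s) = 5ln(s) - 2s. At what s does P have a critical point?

P'(s) = 5/s − 2 = 0 gives s = 5/2.
P''(s) = -5/s², which is negative for s > 0, so this is a local maximum.
P(5/2) = 5·ln(5/2) - 5 ≈ -0.4185.

5/2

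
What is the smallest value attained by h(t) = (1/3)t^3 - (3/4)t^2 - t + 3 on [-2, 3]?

The derivative is t^2 - (3/2)t - 1, which vanishes at t = -1/2 and t = 2.
Compare values at every candidate in [-2, 3]: h(-2) = -2/3,  h(-1/2) = 157/48,  h(2) = 2/3,  h(3) = 9/4.
Hence the absolute minimum is -2/3 at t = -2.

-2/3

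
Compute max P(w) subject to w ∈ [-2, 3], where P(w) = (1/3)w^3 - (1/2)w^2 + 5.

19/2

Differentiating, P'(w) = w^2 - w; which vanishes at w = 0 and w = 1.
Candidates: P(-2) = 1/3, P(0) = 5, P(1) = 29/6, P(3) = 19/2.
The maximum over the interval is 19/2, attained at w = 3.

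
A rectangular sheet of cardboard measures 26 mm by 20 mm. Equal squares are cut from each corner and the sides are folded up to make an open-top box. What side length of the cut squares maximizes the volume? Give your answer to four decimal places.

3.7367

With cut size x, the volume is V(x) = x(26 − 2x)(20 − 2x) for 0 < x < 10.
V'(x) = 12x^2 − 184x + 520. Setting V'(x) = 0 gives x ≈ 3.7367 (the root in (0, 10)).
V''(x) = 24x − 184 is negative there, so this is the maximum; V ≈ 867.1958.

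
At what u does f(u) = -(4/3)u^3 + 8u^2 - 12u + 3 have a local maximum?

Critical points: f'(u) = -4u^2 + 16u - 12 vanishes at u = 1, 3.
f''(u) = -8u + 16. f''(1) = 8 > 0 ⇒ local minimum; f''(3) = -8 < 0 ⇒ local maximum.
The local maximum is f(3) = 3.

3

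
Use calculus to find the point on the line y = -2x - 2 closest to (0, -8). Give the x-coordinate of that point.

Minimize D(x)^2 = (x + 0)^2 + (-2x + 6)^2.
d/dx[D^2] = 2(x + 0) + 2·(-2)·(-2x + 6) = 0 ⇒ x = 12/5.
Then y = -34/5 and the distance is √(36/5) ≈ 2.6833.

12/5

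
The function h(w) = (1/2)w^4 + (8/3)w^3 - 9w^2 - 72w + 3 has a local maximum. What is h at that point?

213/2

Critical points: h'(w) = 2w^3 + 8w^2 - 18w - 72 vanishes at w = -4, -3, 3.
h''(w) = 6w^2 + 16w - 18. h''(-4) = 14 > 0 ⇒ local minimum; h''(-3) = -12 < 0 ⇒ local maximum; h''(3) = 84 > 0 ⇒ local minimum.
The local maximum is h(-3) = 213/2.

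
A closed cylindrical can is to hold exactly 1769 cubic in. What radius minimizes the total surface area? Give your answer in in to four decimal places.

With radius r and height h, πr²h = 1769 so h = 1769/(πr²), and S(r) = 2πr² + 2πrh = 2πr² + 2·1769/r.
S'(r) = 4πr − 2·1769/r² = 0 ⇒ r³ = 1769/(2π), so r ≈ 6.5541 and h = 2r ≈ 13.1083.
S''(r) = 4π + 4·1769/r³ > 0, so this is the minimum; S ≈ 809.7167.

6.5541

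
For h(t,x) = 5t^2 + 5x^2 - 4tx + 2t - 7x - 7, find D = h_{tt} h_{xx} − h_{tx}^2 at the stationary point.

84

∂h/∂t = 10t - 4x + 2 = 0 and ∂h/∂x = -4t + 10x - 7 = 0, so (t, x) = (2/21, 31/42).
The Hessian has h_{tt} = 10, h_{xx} = 10, h_{tx} = -4, giving D = 84 > 0 with h_{tt} > 0, so the point is a local minimum.
D = (10)·(10) − (-4)^2 = 84.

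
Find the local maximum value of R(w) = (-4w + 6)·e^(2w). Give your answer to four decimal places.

14.7781

By the product rule, R'(w) = (-8w + 8)·e^(2w). Since e^(2w) > 0, the only critical point is w = 1.
R''(1) has the same sign as -8 < 0, so this is a local maximum.
R(1) = (2)·e^(2) ≈ 14.7781.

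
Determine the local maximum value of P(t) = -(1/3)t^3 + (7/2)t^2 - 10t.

-25/6

P'(t) = -t^2 + 7t - 10. Setting P'(t) = 0 gives t ∈ {2, 5}.
Second-derivative test with P''(t) = -2t + 7: P''(2) = 3 > 0 ⇒ local minimum; P''(5) = -3 < 0 ⇒ local maximum.
Thus P has its local maximum at t = 5, with value -25/6.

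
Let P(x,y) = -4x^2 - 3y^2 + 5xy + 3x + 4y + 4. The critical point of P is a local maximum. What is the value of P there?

243/23

∂P/∂x = -8x + 5y + 3 = 0 and ∂P/∂y = 5x - 6y + 4 = 0, so (x, y) = (38/23, 47/23).
The Hessian has P_{xx} = -8, P_{yy} = -6, P_{xy} = 5, giving D = 23 > 0 with P_{xx} < 0, so the point is a local maximum.
P(38/23, 47/23) = 243/23.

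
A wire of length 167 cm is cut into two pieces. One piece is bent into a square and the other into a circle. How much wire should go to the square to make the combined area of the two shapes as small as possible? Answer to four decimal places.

93.5366

Let x be the length used for the square. Square side x/4; circle radius (167−x)/(2π).
A(x) = (x/4)² + π·((167−x)/(2π))² = x²/16 + (167−x)²/(4π) for 0 ≤ x ≤ 167. A'(x) = x/8 − (167−x)/(2π) = 0 gives x = 4·167/(π+4) ≈ 93.5366.
A'' = 1/8 + 1/(2π) > 0, so this gives the minimum combined area; x ≈ 93.5366 cm to the square.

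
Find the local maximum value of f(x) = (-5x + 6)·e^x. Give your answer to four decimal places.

Differentiating with the product rule gives f'(x) = (-5x + 1)·e^x. Since e^x > 0, the only critical point is x = 1/5.
f''(1/5) has the same sign as -5 < 0, so this is a local maximum.
f(1/5) = (5)·e^(1/5) ≈ 6.1070.

6.1070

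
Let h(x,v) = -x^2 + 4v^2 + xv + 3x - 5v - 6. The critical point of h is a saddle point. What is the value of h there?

∂h/∂x = -2x + v + 3 = 0 and ∂h/∂v = x + 8v - 5 = 0, so (x, v) = (29/17, 7/17).
The Hessian has h_{xx} = -2, h_{vv} = 8, h_{xv} = 1, giving D = -17 < 0, so the point is a saddle point.
h(29/17, 7/17) = -76/17.

-76/17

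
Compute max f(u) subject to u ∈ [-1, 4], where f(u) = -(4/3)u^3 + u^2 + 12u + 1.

55/3

Differentiating, f'(u) = -4u^2 + 2u + 12; whose only zero in [-1, 4] is u = 2.
Candidates: f(-1) = -26/3,  f(2) = 55/3,  f(4) = -61/3.
Hence the absolute maximum is 55/3 at u = 2.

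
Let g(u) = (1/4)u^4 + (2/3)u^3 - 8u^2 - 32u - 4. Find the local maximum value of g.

g'(u) = u^3 + 2u^2 - 16u - 32. Setting g'(u) = 0 gives u ∈ {-4, -2, 4}.
g''(u) = 3u^2 + 4u - 16. g''(-4) = 16 > 0 ⇒ local minimum; g''(-2) = -12 < 0 ⇒ local maximum; g''(4) = 48 > 0 ⇒ local minimum.
The local maximum is g(-2) = 80/3.

80/3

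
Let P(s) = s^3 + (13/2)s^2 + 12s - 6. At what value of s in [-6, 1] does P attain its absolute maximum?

1

Differentiating, P'(s) = 3s^2 + 13s + 12; which vanishes at s = -3 and s = -4/3.
Evaluating at the critical points and endpoints: P(-6) = -60; P(-3) = -21/2; P(-4/3) = -346/27; P(1) = 27/2.
Hence the absolute maximum is 27/2 at s = 1.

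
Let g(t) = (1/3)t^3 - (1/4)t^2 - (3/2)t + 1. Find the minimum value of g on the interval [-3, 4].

g'(t) = t^2 - (1/2)t - 3/2, which vanishes at t = -1 and t = 3/2.
Candidates: g(-3) = -23/4,  g(-1) = 23/12,  g(3/2) = -11/16,  g(4) = 37/3.
Hence the absolute minimum is -23/4 at t = -3.

-23/4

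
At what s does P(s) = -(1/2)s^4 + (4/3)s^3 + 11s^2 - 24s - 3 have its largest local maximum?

-3

P'(s) = -2s^3 + 4s^2 + 22s - 24 = 0 at s = -3, 1, 4.
Second-derivative test with P''(s) = -6s^2 + 8s + 22: P''(-3) = -56 < 0 ⇒ local maximum; P''(1) = 24 > 0 ⇒ local minimum; P''(4) = -42 < 0 ⇒ local maximum.
So the largest local maximum value is P(-3) = 183/2.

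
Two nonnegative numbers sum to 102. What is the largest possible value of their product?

2601

With x + y = 102, the product is P(x) = x(102 − x).
P'(x) = 102 − 2x = 0 gives x = 51; P'' = −2 < 0, so this is the maximum.
P = 51·51 = 2601.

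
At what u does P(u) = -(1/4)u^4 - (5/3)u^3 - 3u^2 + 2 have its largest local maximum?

0

P'(u) = -u^3 - 5u^2 - 6u. Setting P'(u) = 0 gives u ∈ {-3, -2, 0}.
P''(u) = -3u^2 - 10u - 6. P''(-3) = -3 < 0 ⇒ local maximum; P''(-2) = 2 > 0 ⇒ local minimum; P''(0) = -6 < 0 ⇒ local maximum.
Thus P has its largest local maximum at u = 0, with value 2.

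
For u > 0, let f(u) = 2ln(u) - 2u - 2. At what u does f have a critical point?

f'(u) = 2/u − 2 = 0 gives u = 1.
f''(u) = -2/u², which is negative for u > 0, so this is a local maximum.
f(1) = 2·ln(1) - 2 - 2 ≈ -4.0000.

1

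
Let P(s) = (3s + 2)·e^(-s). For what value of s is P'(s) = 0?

1/3

P'(s) = 3·e^(-s) + (3s + 2)·(-1)·e^(-s) = (-3s + 1)·e^(-s). Since e^(-s) > 0, the only critical point is s = 1/3.
P''(1/3) has the same sign as -3 < 0, so this is a local maximum.
P(1/3) = (3)·e^(-1/3) ≈ 2.1496.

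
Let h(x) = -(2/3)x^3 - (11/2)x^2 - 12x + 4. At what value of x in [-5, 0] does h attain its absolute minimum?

0

h'(x) = -2x^2 - 11x - 12, which vanishes at x = -4 and x = -3/2.
Candidates: h(-5) = 59/6, h(-4) = 20/3, h(-3/2) = 95/8, h(0) = 4.
So the minimum is h(0) = 4.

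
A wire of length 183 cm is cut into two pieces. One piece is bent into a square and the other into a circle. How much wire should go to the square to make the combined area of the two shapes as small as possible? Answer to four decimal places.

Let x be the length used for the square. Square side x/4; circle radius (183−x)/(2π).
A(x) = (x/4)² + π·((183−x)/(2π))² = x²/16 + (183−x)²/(4π) for 0 ≤ x ≤ 183. A'(x) = x/8 − (183−x)/(2π) = 0 gives x = 4·183/(π+4) ≈ 102.4981.
A'' = 1/8 + 1/(2π) > 0, so this gives the minimum combined area; x ≈ 102.4981 cm to the square.

102.4981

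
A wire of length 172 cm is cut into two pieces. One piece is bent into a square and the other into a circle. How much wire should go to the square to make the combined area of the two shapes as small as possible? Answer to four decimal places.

96.3371

Let x be the length used for the square. Square side x/4; circle radius (172−x)/(2π).
A(x) = (x/4)² + π·((172−x)/(2π))² = x²/16 + (172−x)²/(4π) for 0 ≤ x ≤ 172. A'(x) = x/8 − (172−x)/(2π) = 0 gives x = 4·172/(π+4) ≈ 96.3371.
A'' = 1/8 + 1/(2π) > 0, so this gives the minimum combined area; x ≈ 96.3371 cm to the square.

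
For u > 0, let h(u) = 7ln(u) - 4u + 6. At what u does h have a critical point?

h'(u) = 7/u − 4 = 0 gives u = 7/4.
h''(u) = -7/u², which is negative for u > 0, so this is a local maximum.
h(7/4) = 7·ln(7/4) - 7 + 6 ≈ 2.9173.

7/4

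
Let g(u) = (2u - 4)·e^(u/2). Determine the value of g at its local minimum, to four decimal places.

-4.0000

g'(u) = 2·e^(u/2) + (2u - 4)·(1/2)·e^(u/2) = (u)·e^(u/2). Since e^(u/2) > 0, the only critical point is u = 0.
g''(0) has the same sign as 1 > 0, so this is a local minimum.
g(0) = (-4)·e^(0) ≈ -4.0000.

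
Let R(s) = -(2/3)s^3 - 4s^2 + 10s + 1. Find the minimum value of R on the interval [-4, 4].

-197/3

R'(s) = -2s^2 - 8s + 10, whose only zero in [-4, 4] is s = 1.
Evaluating at the critical points and endpoints: R(-4) = -181/3; R(1) = 19/3; R(4) = -197/3.
The minimum over the interval is -197/3, attained at s = 4.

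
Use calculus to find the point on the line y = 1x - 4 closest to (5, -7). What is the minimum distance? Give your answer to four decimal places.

Minimize D(x)^2 = (x - 5)^2 + (x + 3)^2.
d/dx[D^2] = 2(x - 5) + 2·1·(x + 3) = 0 ⇒ x = 1.
Then y = -3 and the distance is √(32) ≈ 5.6569.

5.6569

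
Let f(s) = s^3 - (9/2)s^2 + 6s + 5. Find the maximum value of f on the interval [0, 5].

f'(s) = 3s^2 - 9s + 6, which vanishes at s = 1 and s = 2.
Evaluating at the critical points and endpoints: f(0) = 5; f(1) = 15/2; f(2) = 7; f(5) = 95/2.
The maximum over the interval is 95/2, attained at s = 5.

95/2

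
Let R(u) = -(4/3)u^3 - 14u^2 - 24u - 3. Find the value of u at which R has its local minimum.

-6

Critical points: R'(u) = -4u^2 - 28u - 24 vanishes at u = -6, -1.
R''(u) = -8u - 28. R''(-6) = 20 > 0 ⇒ local minimum; R''(-1) = -20 < 0 ⇒ local maximum.
Thus R has its local minimum at u = -6, with value -75.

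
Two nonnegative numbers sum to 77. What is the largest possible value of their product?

With x + y = 77, the product is P(x) = x(77 − x).
P'(x) = 77 − 2x = 0 gives x = 77/2; P'' = −2 < 0, so this is the maximum.
P = 77/2·77/2 = 5929/4.

5929/4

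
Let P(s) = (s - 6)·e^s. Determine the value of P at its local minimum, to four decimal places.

P'(s) = 1·e^s + (s - 6)·1·e^s = (s - 5)·e^s. Since e^s > 0, the only critical point is s = 5.
P''(5) has the same sign as 1 > 0, so this is a local minimum.
P(5) = (-1)·e^(5) ≈ -148.4132.

-148.4132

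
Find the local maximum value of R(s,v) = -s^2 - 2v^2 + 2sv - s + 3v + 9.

∂R/∂s = -2s + 2v - 1 = 0 and ∂R/∂v = 2s - 4v + 3 = 0, so (s, v) = (1/2, 1).
The Hessian has R_{ss} = -2, R_{vv} = -4, R_{sv} = 2, giving D = 4 > 0 with R_{ss} < 0, so the point is a local maximum.
R(1/2, 1) = 41/4.

41/4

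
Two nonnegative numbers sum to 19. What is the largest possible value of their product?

361/4

With x + y = 19, the product is P(x) = x(19 − x).
P'(x) = 19 − 2x = 0 gives x = 19/2; P'' = −2 < 0, so this is the maximum.
P = 19/2·19/2 = 361/4.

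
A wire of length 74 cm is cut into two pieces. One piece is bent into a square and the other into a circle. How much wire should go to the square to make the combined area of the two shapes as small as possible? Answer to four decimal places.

41.4473

Let x be the length used for the square. Square side x/4; circle radius (74−x)/(2π).
A(x) = (x/4)² + π·((74−x)/(2π))² = x²/16 + (74−x)²/(4π) for 0 ≤ x ≤ 74. A'(x) = x/8 − (74−x)/(2π) = 0 gives x = 4·74/(π+4) ≈ 41.4473.
A'' = 1/8 + 1/(2π) > 0, so this gives the minimum combined area; x ≈ 41.4473 cm to the square.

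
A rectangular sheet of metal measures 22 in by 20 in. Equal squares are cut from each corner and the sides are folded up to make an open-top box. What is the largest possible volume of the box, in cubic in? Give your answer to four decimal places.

682.5059

With cut size x, the volume is V(x) = x(22 − 2x)(20 − 2x) for 0 < x < 10.
V'(x) = 12x^2 − 168x + 440. Setting V'(x) = 0 gives x ≈ 3.4881 (the root in (0, 10)).
V''(x) = 24x − 168 is negative there, so this is the maximum; V ≈ 682.5059.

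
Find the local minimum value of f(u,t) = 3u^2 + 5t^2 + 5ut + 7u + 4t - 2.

∂f/∂u = 6u + 5t + 7 = 0 and ∂f/∂t = 5u + 10t + 4 = 0, so (u, t) = (-10/7, 11/35).
The Hessian has f_{uu} = 6, f_{tt} = 10, f_{ut} = 5, giving D = 35 > 0 with f_{uu} > 0, so the point is a local minimum.
f(-10/7, 11/35) = -223/35.

-223/35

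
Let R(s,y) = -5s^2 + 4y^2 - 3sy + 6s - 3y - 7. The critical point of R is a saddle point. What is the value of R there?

-578/89

∂R/∂s = -10s - 3y + 6 = 0 and ∂R/∂y = -3s + 8y - 3 = 0, so (s, y) = (39/89, 48/89).
The Hessian has R_{ss} = -10, R_{yy} = 8, R_{sy} = -3, giving D = -89 < 0, so the point is a saddle point.
R(39/89, 48/89) = -578/89.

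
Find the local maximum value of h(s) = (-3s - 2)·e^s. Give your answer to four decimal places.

0.5666

h'(s) = (-3)·e^s + (-3s - 2)·1·e^s = (-3s - 5)·e^s. Since e^s > 0, the only critical point is s = -5/3.
h''(-5/3) has the same sign as -3 < 0, so this is a local maximum.
h(-5/3) = (3)·e^(-5/3) ≈ 0.5666.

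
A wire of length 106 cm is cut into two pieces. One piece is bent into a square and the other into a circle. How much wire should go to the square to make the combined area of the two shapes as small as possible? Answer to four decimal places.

Let x be the length used for the square. Square side x/4; circle radius (106−x)/(2π).
A(x) = (x/4)² + π·((106−x)/(2π))² = x²/16 + (106−x)²/(4π) for 0 ≤ x ≤ 106. A'(x) = x/8 − (106−x)/(2π) = 0 gives x = 4·106/(π+4) ≈ 59.3705.
A'' = 1/8 + 1/(2π) > 0, so this gives the minimum combined area; x ≈ 59.3705 cm to the square.

59.3705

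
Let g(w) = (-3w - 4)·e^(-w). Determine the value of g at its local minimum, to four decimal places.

g'(w) = (-3)·e^(-w) + (-3w - 4)·(-1)·e^(-w) = (3w + 1)·e^(-w). Since e^(-w) > 0, the only critical point is w = -1/3.
g''(-1/3) has the same sign as 3 > 0, so this is a local minimum.
g(-1/3) = (-3)·e^(1/3) ≈ -4.1868.

-4.1868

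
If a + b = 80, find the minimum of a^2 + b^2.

3200

With a + b = 80, a^2 + b^2 = a^2 + (80 − a)^2.
The derivative 2a − 2(80 − a) = 4a − 160 vanishes at a = 40; second derivative 4 > 0, a minimum.
The minimum is 2·(40)^2 = 3200.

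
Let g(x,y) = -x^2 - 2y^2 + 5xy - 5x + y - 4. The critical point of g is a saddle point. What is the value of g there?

-94/17

∂g/∂x = -2x + 5y - 5 = 0 and ∂g/∂y = 5x - 4y + 1 = 0, so (x, y) = (15/17, 23/17).
The Hessian has g_{xx} = -2, g_{yy} = -4, g_{xy} = 5, giving D = -17 < 0, so the point is a saddle point.
g(15/17, 23/17) = -94/17.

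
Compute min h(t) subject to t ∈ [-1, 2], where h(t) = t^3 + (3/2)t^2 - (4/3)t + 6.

311/54

h'(t) = 3t^2 + 3t - 4/3, whose only zero in [-1, 2] is t = 1/3.
Candidates: h(-1) = 47/6,  h(1/3) = 311/54,  h(2) = 52/3.
The minimum over the interval is 311/54, attained at t = 1/3.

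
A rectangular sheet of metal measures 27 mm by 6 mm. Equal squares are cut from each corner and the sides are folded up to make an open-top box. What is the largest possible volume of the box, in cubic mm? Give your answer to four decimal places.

With cut size x, the volume is V(x) = x(27 − 2x)(6 − 2x) for 0 < x < 3.
V'(x) = 12x^2 − 132x + 162. Setting V'(x) = 0 gives x ≈ 1.4073 (the root in (0, 3)).
V''(x) = 24x − 132 is negative there, so this is the maximum; V ≈ 108.4186.

108.4186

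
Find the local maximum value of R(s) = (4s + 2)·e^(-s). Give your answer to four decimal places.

2.4261

Differentiating with the product rule gives R'(s) = (-4s + 2)·e^(-s). Since e^(-s) > 0, the only critical point is s = 1/2.
R''(1/2) has the same sign as -4 < 0, so this is a local maximum.
R(1/2) = (4)·e^(-1/2) ≈ 2.4261.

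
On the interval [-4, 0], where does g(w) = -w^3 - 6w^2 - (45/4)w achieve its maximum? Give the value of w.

-4

Differentiating, g'(w) = -3w^2 - 12w - 45/4; which vanishes at w = -5/2 and w = -3/2.
Candidates: g(-4) = 13; g(-5/2) = 25/4; g(-3/2) = 27/4; g(0) = 0.
The maximum over the interval is 13, attained at w = -4.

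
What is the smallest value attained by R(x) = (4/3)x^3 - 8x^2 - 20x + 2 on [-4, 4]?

R'(x) = 4x^2 - 16x - 20, whose only zero in [-4, 4] is x = -1.
Evaluating at the critical points and endpoints: R(-4) = -394/3; R(-1) = 38/3; R(4) = -362/3.
The minimum over the interval is -394/3, attained at x = -4.

-394/3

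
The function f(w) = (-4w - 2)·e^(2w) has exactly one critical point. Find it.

Differentiating with the product rule gives f'(w) = (-8w - 8)·e^(2w). Since e^(2w) > 0, the only critical point is w = -1.
f''(-1) has the same sign as -8 < 0, so this is a local maximum.
f(-1) = (2)·e^(-2) ≈ 0.2707.

-1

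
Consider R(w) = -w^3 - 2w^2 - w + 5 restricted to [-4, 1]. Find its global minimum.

The derivative is -3w^2 - 4w - 1, which vanishes at w = -1 and w = -1/3.
Candidates: R(-4) = 41,  R(-1) = 5,  R(-1/3) = 139/27,  R(1) = 1.
So the minimum is R(1) = 1.

1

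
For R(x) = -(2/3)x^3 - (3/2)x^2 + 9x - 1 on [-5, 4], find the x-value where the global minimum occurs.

4

Differentiating, R'(x) = -2x^2 - 3x + 9; which vanishes at x = -3 and x = 3/2.
Evaluating at the critical points and endpoints: R(-5) = -1/6; R(-3) = -47/2; R(3/2) = 55/8; R(4) = -95/3.
So the minimum is R(4) = -95/3.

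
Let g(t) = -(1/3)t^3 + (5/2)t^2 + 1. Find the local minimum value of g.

g'(t) = -t^2 + 5t. Setting g'(t) = 0 gives t ∈ {0, 5}.
Since g''(t) = -2t + 5, we get g''(0) = 5 > 0 ⇒ local minimum; g''(5) = -5 < 0 ⇒ local maximum.
The local minimum is g(0) = 1.

1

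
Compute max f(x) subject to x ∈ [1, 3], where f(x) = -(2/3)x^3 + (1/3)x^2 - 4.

-13/3

The derivative is -2x^2 + (2/3)x, which has no zeros in [1, 3].
Candidates: f(1) = -13/3,  f(3) = -19.
Hence the absolute maximum is -13/3 at x = 1.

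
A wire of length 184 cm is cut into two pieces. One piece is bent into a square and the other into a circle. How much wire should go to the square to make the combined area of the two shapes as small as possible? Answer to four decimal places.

103.0582

Let x be the length used for the square. Square side x/4; circle radius (184−x)/(2π).
A(x) = (x/4)² + π·((184−x)/(2π))² = x²/16 + (184−x)²/(4π) for 0 ≤ x ≤ 184. A'(x) = x/8 − (184−x)/(2π) = 0 gives x = 4·184/(π+4) ≈ 103.0582.
A'' = 1/8 + 1/(2π) > 0, so this gives the minimum combined area; x ≈ 103.0582 cm to the square.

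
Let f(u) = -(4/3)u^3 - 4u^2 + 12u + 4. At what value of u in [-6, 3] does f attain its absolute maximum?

-6

f'(u) = -4u^2 - 8u + 12, which vanishes at u = -3 and u = 1.
Candidates: f(-6) = 76; f(-3) = -32; f(1) = 32/3; f(3) = -32.
Hence the absolute maximum is 76 at u = -6.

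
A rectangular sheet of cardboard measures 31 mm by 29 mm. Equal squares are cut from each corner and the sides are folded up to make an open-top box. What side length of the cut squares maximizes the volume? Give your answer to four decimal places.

With cut size x, the volume is V(x) = x(31 − 2x)(29 − 2x) for 0 < x < 14.5.
V'(x) = 12x^2 − 240x + 899. Setting V'(x) = 0 gives x ≈ 4.9917 (the root in (0, 14.5)).
V''(x) = 24x − 240 is negative there, so this is the maximum; V ≈ 1995.0042.

4.9917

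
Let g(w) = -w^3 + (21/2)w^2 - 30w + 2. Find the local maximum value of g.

g'(w) = -3w^2 + 21w - 30. Setting g'(w) = 0 gives w ∈ {2, 5}.
g''(w) = -6w + 21. g''(2) = 9 > 0 ⇒ local minimum; g''(5) = -9 < 0 ⇒ local maximum.
So the local maximum value is g(5) = -21/2.

-21/2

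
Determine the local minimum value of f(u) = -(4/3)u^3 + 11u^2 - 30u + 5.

f'(u) = -4u^2 + 22u - 30. Setting f'(u) = 0 gives u ∈ {5/2, 3}.
Second-derivative test with f''(u) = -8u + 22: f''(5/2) = 2 > 0 ⇒ local minimum; f''(3) = -2 < 0 ⇒ local maximum.
The local minimum is f(5/2) = -265/12.

-265/12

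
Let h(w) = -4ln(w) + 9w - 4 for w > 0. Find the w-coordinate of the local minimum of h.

4/9

h'(w) = -4/w + 9 = 0 gives w = 4/9.
h''(w) = 4/w², which is positive for w > 0, so this is a local minimum.
h(4/9) = -4·ln(4/9) + 4 - 4 ≈ 3.2437.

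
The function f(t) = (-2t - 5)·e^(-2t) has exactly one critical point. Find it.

-2

Differentiating with the product rule gives f'(t) = (4t + 8)·e^(-2t). Since e^(-2t) > 0, the only critical point is t = -2.
f''(-2) has the same sign as 4 > 0, so this is a local minimum.
f(-2) = (-1)·e^(4) ≈ -54.5982.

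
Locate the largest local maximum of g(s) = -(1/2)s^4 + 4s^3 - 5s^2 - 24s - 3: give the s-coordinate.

g'(s) = -2s^3 + 12s^2 - 10s - 24. Setting g'(s) = 0 gives s ∈ {-1, 3, 4}.
Since g''(s) = -6s^2 + 24s - 10, we get g''(-1) = -40 < 0 ⇒ local maximum; g''(3) = 8 > 0 ⇒ local minimum; g''(4) = -10 < 0 ⇒ local maximum.
So the largest local maximum value is g(-1) = 23/2.

-1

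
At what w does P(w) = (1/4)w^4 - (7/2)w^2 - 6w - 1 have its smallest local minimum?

P'(w) = w^3 - 7w - 6 = 0 at w = -2, -1, 3.
Since P''(w) = 3w^2 - 7, we get P''(-2) = 5 > 0 ⇒ local minimum; P''(-1) = -4 < 0 ⇒ local maximum; P''(3) = 20 > 0 ⇒ local minimum.
So the smallest local minimum value is P(3) = -121/4.

3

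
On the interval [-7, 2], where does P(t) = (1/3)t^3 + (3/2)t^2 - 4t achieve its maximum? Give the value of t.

-4

The derivative is t^2 + 3t - 4, which vanishes at t = -4 and t = 1.
Compare values at every candidate in [-7, 2]: P(-7) = -77/6,  P(-4) = 56/3,  P(1) = -13/6,  P(2) = 2/3.
Hence the absolute maximum is 56/3 at t = -4.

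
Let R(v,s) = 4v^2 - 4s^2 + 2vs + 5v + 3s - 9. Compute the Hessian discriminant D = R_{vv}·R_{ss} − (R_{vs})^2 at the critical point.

∂R/∂v = 8v + 2s + 5 = 0 and ∂R/∂s = 2v - 8s + 3 = 0, so (v, s) = (-23/34, 7/34).
The Hessian has R_{vv} = 8, R_{ss} = -8, R_{vs} = 2, giving D = -68 < 0, so the point is a saddle point.
D = (8)·(-8) − (2)^2 = -68.

-68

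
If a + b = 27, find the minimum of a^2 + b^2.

729/2

With a + b = 27, a^2 + b^2 = a^2 + (27 − a)^2.
The derivative 2a − 2(27 − a) = 4a − 54 vanishes at a = 27/2; second derivative 4 > 0, a minimum.
The minimum is 2·(27/2)^2 = 729/2.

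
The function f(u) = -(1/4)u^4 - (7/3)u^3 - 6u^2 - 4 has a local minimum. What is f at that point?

-61/4

Critical points: f'(u) = -u^3 - 7u^2 - 12u vanishes at u = -4, -3, 0.
Since f''(u) = -3u^2 - 14u - 12, we get f''(-4) = -4 < 0 ⇒ local maximum; f''(-3) = 3 > 0 ⇒ local minimum; f''(0) = -12 < 0 ⇒ local maximum.
The local minimum is f(-3) = -61/4.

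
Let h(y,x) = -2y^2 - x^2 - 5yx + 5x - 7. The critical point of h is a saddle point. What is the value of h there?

-169/17

∂h/∂y = -4y - 5x = 0 and ∂h/∂x = -5y - 2x + 5 = 0, so (y, x) = (25/17, -20/17).
The Hessian has h_{yy} = -4, h_{xx} = -2, h_{yx} = -5, giving D = -17 < 0, so the point is a saddle point.
h(25/17, -20/17) = -169/17.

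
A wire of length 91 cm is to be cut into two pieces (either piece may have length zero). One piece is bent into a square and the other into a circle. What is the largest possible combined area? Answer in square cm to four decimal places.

658.9810

Let x be the length used for the square. Square side x/4; circle radius (91−x)/(2π).
A(x) = (x/4)² + π·((91−x)/(2π))² = x²/16 + (91−x)²/(4π) for 0 ≤ x ≤ 91. A'(x) = x/8 − (91−x)/(2π) = 0 gives x = 4·91/(π+4) ≈ 50.9690.
A'' > 0, so the interior critical point is a minimum; the maximum is at an endpoint. A(0) = 658.9810 and A(91) = 517.5625, so the largest area is 658.9810.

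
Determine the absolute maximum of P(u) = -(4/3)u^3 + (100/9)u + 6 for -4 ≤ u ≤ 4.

422/9

P'(u) = -4u^2 + 100/9, which vanishes at u = -5/3 and u = 5/3.
Candidates: P(-4) = 422/9; P(-5/3) = -514/81; P(5/3) = 1486/81; P(4) = -314/9.
Hence the absolute maximum is 422/9 at u = -4.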